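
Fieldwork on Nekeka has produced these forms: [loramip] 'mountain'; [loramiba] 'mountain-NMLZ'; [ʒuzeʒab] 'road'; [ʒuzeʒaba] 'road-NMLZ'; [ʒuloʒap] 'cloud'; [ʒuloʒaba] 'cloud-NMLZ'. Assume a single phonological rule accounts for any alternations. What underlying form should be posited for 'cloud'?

/ʒuloʒap/

In [ʒuloʒap] and [ʒuloʒaba] the final segment of 'cloud' alternates: [p] ~ [b].
Compare 'road', with invariant [b] in [ʒuzeʒab] and [ʒuzeʒaba]: an analysis with underlying /b/ and a rule producing [p] in isolation would wrongly predict alternation here too.
The underlying segment must be /p/; voiceless stops become voiced between vowels, yielding [b] there.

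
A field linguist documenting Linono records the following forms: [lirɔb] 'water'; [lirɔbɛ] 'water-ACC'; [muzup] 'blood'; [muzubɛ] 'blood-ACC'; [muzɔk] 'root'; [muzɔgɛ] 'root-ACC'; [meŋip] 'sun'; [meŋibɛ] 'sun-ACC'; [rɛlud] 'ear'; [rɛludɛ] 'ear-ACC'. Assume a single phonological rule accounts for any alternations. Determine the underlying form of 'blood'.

/muzup/

In [muzup] and [muzubɛ] the final segment of 'blood' alternates: [p] ~ [b].
If /b/ were underlying and a rule turned it into [p] in isolation, 'water' would also alternate; but it has [b] in both [lirɔb] and [lirɔbɛ].
The underlying segment must be /p/; voiceless stops become voiced between vowels, yielding [b] there.
Hence 'blood' is /muzup/ underlyingly.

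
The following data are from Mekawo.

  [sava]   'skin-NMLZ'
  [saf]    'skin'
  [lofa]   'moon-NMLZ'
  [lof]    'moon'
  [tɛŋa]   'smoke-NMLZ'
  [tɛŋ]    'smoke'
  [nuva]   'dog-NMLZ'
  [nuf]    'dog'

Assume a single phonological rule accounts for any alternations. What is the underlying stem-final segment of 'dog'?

In [nuva] and [nuf] the final segment of 'dog' alternates: [v] ~ [f].
But 'moon' keeps [f] in both environments ([lofa], [lof]), so there is no rule changing /f/ to [v] before the NMLZ suffix.
The underlying segment must be /v/; voiced obstruents become voiceless word-finally, yielding [f] there.

/v/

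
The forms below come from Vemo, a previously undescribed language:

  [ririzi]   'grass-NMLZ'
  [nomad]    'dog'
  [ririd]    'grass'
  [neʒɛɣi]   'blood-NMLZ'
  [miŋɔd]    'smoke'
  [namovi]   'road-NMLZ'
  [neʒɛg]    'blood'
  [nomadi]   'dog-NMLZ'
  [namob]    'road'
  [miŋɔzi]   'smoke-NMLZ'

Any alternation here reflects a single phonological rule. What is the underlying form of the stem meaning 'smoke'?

In [miŋɔzi] and [miŋɔd] the final segment of 'smoke' alternates: [z] ~ [d].
Compare 'dog', with invariant [d] in [nomadi] and [nomad]: an analysis with underlying /d/ and a rule producing [z] before the NMLZ suffix would wrongly predict alternation here too.
The alternation reflects word-final hardening: voiced fricatives become stops word-finally. /z/ is underlying.

/miŋɔz/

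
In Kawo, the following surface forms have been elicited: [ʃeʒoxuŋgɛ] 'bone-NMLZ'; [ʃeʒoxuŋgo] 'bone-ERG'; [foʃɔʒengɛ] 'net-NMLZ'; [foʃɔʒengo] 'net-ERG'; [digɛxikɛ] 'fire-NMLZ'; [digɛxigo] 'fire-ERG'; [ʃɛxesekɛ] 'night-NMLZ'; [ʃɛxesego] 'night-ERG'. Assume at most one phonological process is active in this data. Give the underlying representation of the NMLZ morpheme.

/-kɛ/

The NMLZ suffix surfaces as [-gɛ] and [-kɛ], depending on the final segment of the stem.
The ERG suffix, which begins with [g], is invariant after every stem; so [g] is not altered by any rule here.
The NMLZ suffix is therefore /-kɛ/ underlyingly, with post-nasal voicing: voiceless stops become voiced after a nasal.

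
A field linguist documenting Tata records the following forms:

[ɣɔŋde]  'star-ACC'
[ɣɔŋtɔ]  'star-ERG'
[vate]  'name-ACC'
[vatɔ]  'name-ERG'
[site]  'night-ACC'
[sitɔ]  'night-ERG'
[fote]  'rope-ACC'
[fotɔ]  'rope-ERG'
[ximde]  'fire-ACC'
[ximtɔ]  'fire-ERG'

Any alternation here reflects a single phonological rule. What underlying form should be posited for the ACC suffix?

/-de/

The ACC suffix surfaces as [-de] and [-te], depending on the final segment of the stem.
By contrast the ERG suffix keeps its initial [t] throughout — that segment must be underlying.
The ACC suffix is therefore /-de/ underlyingly, with post-vocalic devoicing: voiced stops become voiceless after a vowel.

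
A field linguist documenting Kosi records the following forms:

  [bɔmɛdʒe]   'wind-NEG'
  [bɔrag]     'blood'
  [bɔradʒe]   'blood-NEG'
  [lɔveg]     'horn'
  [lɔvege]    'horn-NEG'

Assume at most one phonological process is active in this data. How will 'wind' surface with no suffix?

In [bɔrag] and [bɔradʒe] the final segment of 'blood' alternates: [g] ~ [dʒ].
Compare 'horn', with invariant [g] in [lɔveg] and [lɔvege]: an analysis with underlying /g/ and a rule producing [dʒ] before the NEG suffix would wrongly predict alternation here too.
The underlying segment must be /dʒ/; palato-alveolar /dʒ/ becomes [g] when no front vowel follows, yielding [g] there.
The one attested form of 'wind', [bɔmɛdʒe], shows underlying /bɔmɛdʒ/. Applying the same rule when no front vowel follows gives [bɔmɛg].

[bɔmɛg]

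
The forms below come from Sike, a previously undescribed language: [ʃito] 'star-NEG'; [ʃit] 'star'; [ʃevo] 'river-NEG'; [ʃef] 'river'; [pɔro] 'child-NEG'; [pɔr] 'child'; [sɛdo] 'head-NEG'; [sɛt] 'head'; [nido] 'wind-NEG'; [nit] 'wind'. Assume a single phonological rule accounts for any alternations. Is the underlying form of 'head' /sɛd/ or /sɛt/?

/sɛd/

In [sɛdo] and [sɛt] the final segment of 'head' alternates: [d] ~ [t].
If /t/ were underlying and a rule turned it into [d] before the NEG suffix, 'star' would also alternate; but it has [t] in both [ʃito] and [ʃit].
Therefore /d/ is basic and [t] is derived by word-final obstruent devoicing (voiced obstruents become voiceless word-finally).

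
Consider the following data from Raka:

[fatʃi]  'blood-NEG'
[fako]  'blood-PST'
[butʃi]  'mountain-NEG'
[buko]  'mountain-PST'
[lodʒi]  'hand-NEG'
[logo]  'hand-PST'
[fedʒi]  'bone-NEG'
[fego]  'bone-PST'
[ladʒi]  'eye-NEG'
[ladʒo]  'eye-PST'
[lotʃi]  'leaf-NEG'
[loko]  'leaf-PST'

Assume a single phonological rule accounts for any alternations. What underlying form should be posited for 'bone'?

'bone' shows [dʒ] ~ [g] at the end of the stem ([fedʒi] vs [fego]).
If /dʒ/ were underlying and a rule turned it into [g] before the PST suffix, 'eye' would also alternate; but it has [dʒ] in both [ladʒi] and [ladʒo].
So /g/ is underlying, and a rule of palatalization before a front vowel — /k/ and /g/ become palato-alveolar [tʃ] and [dʒ] before a front vowel — gives [dʒ].

/feg/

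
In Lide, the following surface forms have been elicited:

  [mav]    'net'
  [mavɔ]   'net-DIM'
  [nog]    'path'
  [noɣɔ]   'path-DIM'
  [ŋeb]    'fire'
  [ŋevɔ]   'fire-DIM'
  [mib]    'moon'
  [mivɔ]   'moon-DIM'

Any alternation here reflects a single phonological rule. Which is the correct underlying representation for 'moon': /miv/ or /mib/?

The stem for 'moon' ends in [b] in [mib] but [v] in [mivɔ].
But 'net' keeps [v] in both environments ([mav], [mavɔ]), so there is no rule changing /v/ to [b] in isolation.
The alternation reflects intervocalic spirantization: voiced stops become fricatives between vowels. /b/ is underlying.

/mib/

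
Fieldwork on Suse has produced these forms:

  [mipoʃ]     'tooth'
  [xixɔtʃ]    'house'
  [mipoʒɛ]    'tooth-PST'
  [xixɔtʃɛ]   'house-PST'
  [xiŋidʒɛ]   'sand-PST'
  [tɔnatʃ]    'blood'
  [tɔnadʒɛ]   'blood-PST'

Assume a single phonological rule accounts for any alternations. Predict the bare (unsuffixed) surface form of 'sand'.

[xiŋitʃ]

'blood' shows [tʃ] ~ [dʒ] at the end of the stem ([tɔnatʃ] vs [tɔnadʒɛ]).
If /tʃ/ were underlying and a rule turned it into [dʒ] before the PST suffix, 'house' would also alternate; but it has [tʃ] in both [xixɔtʃ] and [xixɔtʃɛ].
The underlying segment must be /dʒ/; voiced obstruents become voiceless word-finally, yielding [tʃ] there.
From [xiŋidʒɛ] the stem 'sand' is /xiŋidʒ/; word-finally this yields [xiŋitʃ].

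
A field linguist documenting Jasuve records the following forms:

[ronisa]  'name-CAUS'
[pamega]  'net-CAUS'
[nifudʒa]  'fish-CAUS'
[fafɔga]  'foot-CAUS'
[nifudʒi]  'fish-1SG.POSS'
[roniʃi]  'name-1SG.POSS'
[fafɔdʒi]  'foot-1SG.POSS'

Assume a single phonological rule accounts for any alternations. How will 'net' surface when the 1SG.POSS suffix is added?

The root 'foot' surfaces as [fafɔdʒi] and [fafɔga], with a stem-final [dʒ] ~ [g] alternation.
The stem 'fish' ([nifudʒi], [nifudʒa]) shows [dʒ] unchanged in both environments, so [dʒ] cannot be basic with [g] derived before the CAUS suffix.
So /g/ is underlying, and a rule of palatalization before a front vowel — /g/ and /s/ become palato-alveolar [dʒ] and [ʃ] before a front vowel — gives [dʒ].
The one attested form of 'net', [pamega], shows underlying /pameg/. Applying the same rule before a front vowel gives [pamedʒi].

[pamedʒi]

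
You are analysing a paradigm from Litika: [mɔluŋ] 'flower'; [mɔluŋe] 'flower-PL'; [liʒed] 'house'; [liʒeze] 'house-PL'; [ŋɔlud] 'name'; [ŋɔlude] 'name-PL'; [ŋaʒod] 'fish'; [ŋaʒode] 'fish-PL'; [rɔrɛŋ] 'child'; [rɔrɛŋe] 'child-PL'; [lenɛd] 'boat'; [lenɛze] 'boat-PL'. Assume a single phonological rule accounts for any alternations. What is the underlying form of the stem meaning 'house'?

/liʒez/

The root 'house' surfaces as [liʒed] and [liʒeze], with a stem-final [d] ~ [z] alternation.
Compare 'fish', with invariant [d] in [ŋaʒod] and [ŋaʒode]: an analysis with underlying /d/ and a rule producing [z] before the PL suffix would wrongly predict alternation here too.
The alternation reflects word-final hardening: voiced fricatives become stops word-finally. /z/ is underlying.
So 'house' = /liʒez/.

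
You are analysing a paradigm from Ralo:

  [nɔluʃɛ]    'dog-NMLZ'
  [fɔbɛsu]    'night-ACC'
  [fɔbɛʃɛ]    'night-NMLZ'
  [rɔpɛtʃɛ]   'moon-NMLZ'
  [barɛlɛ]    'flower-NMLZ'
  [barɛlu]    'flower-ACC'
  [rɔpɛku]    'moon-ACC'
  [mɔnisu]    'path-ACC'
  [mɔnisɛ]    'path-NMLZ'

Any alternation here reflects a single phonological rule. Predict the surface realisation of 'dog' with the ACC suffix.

[nɔlusu]

The stem for 'night' ends in [ʃ] in [fɔbɛʃɛ] but [s] in [fɔbɛsu].
The stem 'path' ([mɔnisɛ], [mɔnisu]) shows [s] unchanged in both environments, so [s] cannot be basic with [ʃ] derived before the NMLZ suffix.
Therefore /ʃ/ is basic and [s] is derived by depalatalization (palato-alveolar /tʃ/ and /ʃ/ become [k] and [s] when no front vowel follows).
From [nɔluʃɛ] the stem 'dog' is /nɔluʃ/; when no front vowel follows this yields [nɔlusu].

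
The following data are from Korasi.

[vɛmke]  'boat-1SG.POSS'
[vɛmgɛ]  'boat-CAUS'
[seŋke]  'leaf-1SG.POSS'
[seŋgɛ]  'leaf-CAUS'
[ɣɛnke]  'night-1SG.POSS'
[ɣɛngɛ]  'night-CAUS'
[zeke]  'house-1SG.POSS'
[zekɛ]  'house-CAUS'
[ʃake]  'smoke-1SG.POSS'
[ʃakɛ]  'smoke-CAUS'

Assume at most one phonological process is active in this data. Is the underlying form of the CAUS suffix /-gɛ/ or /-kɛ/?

/-gɛ/

The CAUS morpheme has two allomorphs, [-gɛ] and [-kɛ].
The 1SG.POSS suffix, which begins with [k], is invariant after every stem; so [k] is not altered by any rule here.
So the underlying form is /-gɛ/, and voiced stops become voiceless after a vowel.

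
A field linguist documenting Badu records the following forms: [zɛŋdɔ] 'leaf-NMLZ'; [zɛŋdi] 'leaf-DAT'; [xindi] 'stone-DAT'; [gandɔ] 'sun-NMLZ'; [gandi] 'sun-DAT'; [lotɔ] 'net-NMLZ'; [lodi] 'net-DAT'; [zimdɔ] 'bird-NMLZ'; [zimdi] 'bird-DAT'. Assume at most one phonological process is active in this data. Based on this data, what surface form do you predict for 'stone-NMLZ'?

[xindɔ]

The NMLZ morpheme has two allomorphs, [-dɔ] and [-tɔ].
By contrast the DAT suffix keeps its initial [d] throughout — that segment must be underlying.
The NMLZ suffix is therefore /-tɔ/ underlyingly, with post-nasal voicing: voiceless stops become voiced after a nasal.
After 'stone', which ends in a nasal, the suffix surfaces as [-dɔ], giving [xindɔ].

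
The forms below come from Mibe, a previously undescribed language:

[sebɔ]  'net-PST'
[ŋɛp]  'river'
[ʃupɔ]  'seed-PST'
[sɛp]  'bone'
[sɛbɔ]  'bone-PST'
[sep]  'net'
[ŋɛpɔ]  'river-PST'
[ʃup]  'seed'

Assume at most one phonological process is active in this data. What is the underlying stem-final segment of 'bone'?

/b/

The stem for 'bone' ends in [b] in [sɛbɔ] but [p] in [sɛp].
Compare 'seed', with invariant [p] in [ʃupɔ] and [ʃup]: an analysis with underlying /p/ and a rule producing [b] before the PST suffix would wrongly predict alternation here too.
So /b/ is underlying, and a rule of word-final obstruent devoicing — voiced obstruents become voiceless word-finally — gives [p].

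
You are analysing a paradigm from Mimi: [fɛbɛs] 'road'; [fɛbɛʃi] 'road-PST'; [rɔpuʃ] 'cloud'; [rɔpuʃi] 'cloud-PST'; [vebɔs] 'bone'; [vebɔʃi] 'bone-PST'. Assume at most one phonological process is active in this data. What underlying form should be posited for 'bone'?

The root 'bone' surfaces as [vebɔs] and [vebɔʃi], with a stem-final [s] ~ [ʃ] alternation.
The stem 'cloud' ([rɔpuʃ], [rɔpuʃi]) shows [ʃ] unchanged in both environments, so [ʃ] cannot be basic with [s] derived in isolation.
Therefore /s/ is basic and [ʃ] is derived by palatalization before a front vowel (/s/ becomes palato-alveolar [ʃ] before a front vowel).

/vebɔs/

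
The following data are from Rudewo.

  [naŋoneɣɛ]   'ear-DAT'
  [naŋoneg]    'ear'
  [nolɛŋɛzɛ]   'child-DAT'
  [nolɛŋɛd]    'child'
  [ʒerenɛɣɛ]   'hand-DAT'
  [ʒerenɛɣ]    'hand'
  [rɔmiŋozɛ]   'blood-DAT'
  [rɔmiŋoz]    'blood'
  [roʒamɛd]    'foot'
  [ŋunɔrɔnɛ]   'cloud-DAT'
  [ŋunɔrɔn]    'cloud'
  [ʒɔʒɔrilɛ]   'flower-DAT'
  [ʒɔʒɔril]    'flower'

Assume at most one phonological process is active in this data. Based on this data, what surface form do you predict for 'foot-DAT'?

[roʒamɛzɛ]

In [nolɛŋɛzɛ] and [nolɛŋɛd] the final segment of 'child' alternates: [z] ~ [d].
The stem 'blood' ([rɔmiŋozɛ], [rɔmiŋoz]) shows [z] unchanged in both environments, so [z] cannot be basic with [d] derived in isolation.
The alternation reflects intervocalic spirantization: voiced stops become fricatives between vowels. /d/ is underlying.
From [roʒamɛd] the stem 'foot' is /roʒamɛd/; between vowels this yields [roʒamɛzɛ].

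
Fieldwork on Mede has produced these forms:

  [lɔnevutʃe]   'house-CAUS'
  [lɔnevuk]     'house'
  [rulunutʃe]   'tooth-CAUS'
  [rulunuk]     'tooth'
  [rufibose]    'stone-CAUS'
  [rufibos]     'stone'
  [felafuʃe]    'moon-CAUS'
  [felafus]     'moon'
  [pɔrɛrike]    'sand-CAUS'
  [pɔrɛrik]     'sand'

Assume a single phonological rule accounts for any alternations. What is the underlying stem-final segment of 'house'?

The root 'house' surfaces as [lɔnevutʃe] and [lɔnevuk], with a stem-final [tʃ] ~ [k] alternation.
But 'sand' keeps [k] in both environments ([pɔrɛrike], [pɔrɛrik]), so there is no rule changing /k/ to [tʃ] before the CAUS suffix.
The underlying segment must be /tʃ/; palato-alveolar /tʃ/ and /ʃ/ become [k] and [s] when no front vowel follows, yielding [k] there.

/tʃ/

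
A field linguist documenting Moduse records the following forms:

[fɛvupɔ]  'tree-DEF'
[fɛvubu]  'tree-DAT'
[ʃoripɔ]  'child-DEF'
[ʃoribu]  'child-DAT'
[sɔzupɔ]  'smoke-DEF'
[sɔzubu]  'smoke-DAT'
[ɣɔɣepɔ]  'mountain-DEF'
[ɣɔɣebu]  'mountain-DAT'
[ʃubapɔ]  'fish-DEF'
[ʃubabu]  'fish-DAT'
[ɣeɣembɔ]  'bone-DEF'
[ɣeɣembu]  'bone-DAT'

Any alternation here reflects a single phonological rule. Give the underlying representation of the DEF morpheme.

The DEF morpheme has two allomorphs, [-bɔ] and [-pɔ].
By contrast the DAT suffix keeps its initial [b] throughout — that segment must be underlying.
So the underlying form is /-pɔ/, and voiceless stops become voiced after a nasal.

/-pɔ/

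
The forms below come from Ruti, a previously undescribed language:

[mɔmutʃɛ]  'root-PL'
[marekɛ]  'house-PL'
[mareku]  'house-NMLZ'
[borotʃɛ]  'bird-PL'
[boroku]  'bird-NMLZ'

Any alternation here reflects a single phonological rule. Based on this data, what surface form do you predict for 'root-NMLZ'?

[mɔmuku]

In [borotʃɛ] and [boroku] the final segment of 'bird' alternates: [tʃ] ~ [k].
The stem 'house' ([marekɛ], [mareku]) shows [k] unchanged in both environments, so [k] cannot be basic with [tʃ] derived before the PL suffix.
So /tʃ/ is underlying, and a rule of depalatalization — palato-alveolar /tʃ/ becomes [k] when no front vowel follows — gives [k].
From [mɔmutʃɛ] the stem 'root' is /mɔmutʃ/; when no front vowel follows this yields [mɔmuku].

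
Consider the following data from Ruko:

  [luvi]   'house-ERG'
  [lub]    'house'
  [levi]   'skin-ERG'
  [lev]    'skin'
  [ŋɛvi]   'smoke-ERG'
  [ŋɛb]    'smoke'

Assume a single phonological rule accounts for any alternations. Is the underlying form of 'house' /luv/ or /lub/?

/lub/

In [luvi] and [lub] the final segment of 'house' alternates: [v] ~ [b].
The stem 'skin' ([levi], [lev]) shows [v] unchanged in both environments, so [v] cannot be basic with [b] derived in isolation.
The alternation reflects intervocalic spirantization: voiced stops become fricatives between vowels. /b/ is underlying.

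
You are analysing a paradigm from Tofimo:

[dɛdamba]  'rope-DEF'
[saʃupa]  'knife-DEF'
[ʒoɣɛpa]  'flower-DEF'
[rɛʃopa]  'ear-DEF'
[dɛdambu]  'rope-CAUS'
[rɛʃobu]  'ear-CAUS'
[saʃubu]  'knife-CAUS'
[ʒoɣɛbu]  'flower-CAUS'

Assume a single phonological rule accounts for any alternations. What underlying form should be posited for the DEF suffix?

The DEF suffix surfaces as [-ba] and [-pa], depending on the final segment of the stem.
The CAUS suffix, which begins with [b], is invariant after every stem; so [b] is not altered by any rule here.
So the underlying form is /-pa/, and voiceless stops become voiced after a nasal.

/-pa/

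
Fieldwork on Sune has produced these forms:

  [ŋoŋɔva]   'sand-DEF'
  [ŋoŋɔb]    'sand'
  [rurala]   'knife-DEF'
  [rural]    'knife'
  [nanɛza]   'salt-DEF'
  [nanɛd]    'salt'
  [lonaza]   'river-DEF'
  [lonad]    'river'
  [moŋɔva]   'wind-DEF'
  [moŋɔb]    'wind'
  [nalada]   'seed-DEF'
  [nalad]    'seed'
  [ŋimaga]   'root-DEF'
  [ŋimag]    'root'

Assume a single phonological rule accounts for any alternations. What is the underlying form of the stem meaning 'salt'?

/nanɛz/

The stem for 'salt' ends in [z] in [nanɛza] but [d] in [nanɛd].
Compare 'seed', with invariant [d] in [nalada] and [nalad]: an analysis with underlying /d/ and a rule producing [z] before the DEF suffix would wrongly predict alternation here too.
Therefore /z/ is basic and [d] is derived by word-final hardening (voiced fricatives become stops word-finally).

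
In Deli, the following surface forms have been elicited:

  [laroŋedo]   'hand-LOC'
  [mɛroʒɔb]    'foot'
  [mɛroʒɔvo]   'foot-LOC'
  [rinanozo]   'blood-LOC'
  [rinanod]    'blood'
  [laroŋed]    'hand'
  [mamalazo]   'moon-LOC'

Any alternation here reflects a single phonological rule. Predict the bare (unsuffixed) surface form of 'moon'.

[mamalad]

'blood' shows [d] ~ [z] at the end of the stem ([rinanod] vs [rinanozo]).
But 'hand' keeps [d] in both environments ([laroŋed], [laroŋedo]), so there is no rule changing /d/ to [z] before the LOC suffix.
So /z/ is underlying, and a rule of word-final hardening — voiced fricatives become stops word-finally — gives [d].
The one attested form of 'moon', [mamalazo], shows underlying /mamalaz/. Applying the same rule word-finally gives [mamalad].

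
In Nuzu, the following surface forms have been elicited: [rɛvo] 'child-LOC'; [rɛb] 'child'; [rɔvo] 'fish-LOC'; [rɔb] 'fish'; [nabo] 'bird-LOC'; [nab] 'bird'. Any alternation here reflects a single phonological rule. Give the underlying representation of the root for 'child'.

The stem for 'child' ends in [v] in [rɛvo] but [b] in [rɛb].
The stem 'bird' ([nabo], [nab]) shows [b] unchanged in both environments, so [b] cannot be basic with [v] derived before the LOC suffix.
Therefore /v/ is basic and [b] is derived by word-final hardening (voiced fricatives become stops word-finally).
So 'child' = /rɛv/.

/rɛv/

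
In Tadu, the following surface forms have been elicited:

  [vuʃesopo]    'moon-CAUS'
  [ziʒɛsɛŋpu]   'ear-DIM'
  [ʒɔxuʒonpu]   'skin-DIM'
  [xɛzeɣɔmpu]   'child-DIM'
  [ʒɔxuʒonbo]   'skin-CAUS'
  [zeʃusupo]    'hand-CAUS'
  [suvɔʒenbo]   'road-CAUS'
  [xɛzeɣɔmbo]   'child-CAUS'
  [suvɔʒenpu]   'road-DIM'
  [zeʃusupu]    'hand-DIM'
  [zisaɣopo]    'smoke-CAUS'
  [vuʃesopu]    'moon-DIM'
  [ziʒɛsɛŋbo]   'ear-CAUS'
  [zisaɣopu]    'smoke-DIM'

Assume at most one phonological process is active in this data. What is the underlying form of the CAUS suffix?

The CAUS suffix surfaces as [-bo] and [-po], depending on the final segment of the stem.
By contrast the DIM suffix keeps its initial [p] throughout — that segment must be underlying.
The CAUS suffix is therefore /-bo/ underlyingly, with post-vocalic devoicing: voiced stops become voiceless after a vowel.

/-bo/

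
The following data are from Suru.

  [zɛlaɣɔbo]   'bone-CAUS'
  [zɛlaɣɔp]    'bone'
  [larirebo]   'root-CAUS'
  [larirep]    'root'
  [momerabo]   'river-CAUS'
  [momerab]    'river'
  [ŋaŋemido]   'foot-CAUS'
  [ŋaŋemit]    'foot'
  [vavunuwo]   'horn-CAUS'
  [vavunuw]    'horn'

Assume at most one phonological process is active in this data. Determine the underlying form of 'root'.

The stem for 'root' ends in [b] in [larirebo] but [p] in [larirep].
But 'river' keeps [b] in both environments ([momerabo], [momerab]), so there is no rule changing /b/ to [p] in isolation.
The alternation reflects intervocalic voicing: voiceless stops become voiced between vowels. /p/ is underlying.

/larirep/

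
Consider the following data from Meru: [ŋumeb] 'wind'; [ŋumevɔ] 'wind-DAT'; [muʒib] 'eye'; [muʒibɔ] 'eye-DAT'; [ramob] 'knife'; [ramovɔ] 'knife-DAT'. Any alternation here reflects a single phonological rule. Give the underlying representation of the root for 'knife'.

The root 'knife' surfaces as [ramob] and [ramovɔ], with a stem-final [b] ~ [v] alternation.
The stem 'eye' ([muʒib], [muʒibɔ]) shows [b] unchanged in both environments, so [b] cannot be basic with [v] derived before the DAT suffix.
The underlying segment must be /v/; voiced fricatives become stops word-finally, yielding [b] there.

/ramov/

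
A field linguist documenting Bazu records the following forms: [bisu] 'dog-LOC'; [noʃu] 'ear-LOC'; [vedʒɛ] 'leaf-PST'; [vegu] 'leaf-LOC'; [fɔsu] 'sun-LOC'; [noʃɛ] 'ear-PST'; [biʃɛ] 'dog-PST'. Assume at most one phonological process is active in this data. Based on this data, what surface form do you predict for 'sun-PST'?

[fɔʃɛ]

In [bisu] and [biʃɛ] the final segment of 'dog' alternates: [s] ~ [ʃ].
Compare 'ear', with invariant [ʃ] in [noʃu] and [noʃɛ]: an analysis with underlying /ʃ/ and a rule producing [s] before the LOC suffix would wrongly predict alternation here too.
The underlying segment must be /s/; /g/ and /s/ become palato-alveolar [dʒ] and [ʃ] before a front vowel, yielding [ʃ] there.
The one attested form of 'sun', [fɔsu], shows underlying /fɔs/. Applying the same rule before a front vowel gives [fɔʃɛ].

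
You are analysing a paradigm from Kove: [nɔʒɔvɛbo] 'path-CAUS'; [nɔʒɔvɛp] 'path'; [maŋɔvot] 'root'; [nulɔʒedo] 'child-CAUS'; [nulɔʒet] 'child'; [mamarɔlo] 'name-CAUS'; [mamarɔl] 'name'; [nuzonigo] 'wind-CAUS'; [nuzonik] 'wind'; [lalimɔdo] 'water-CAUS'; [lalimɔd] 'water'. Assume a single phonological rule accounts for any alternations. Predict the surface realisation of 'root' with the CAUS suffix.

[maŋɔvodo]

In [nulɔʒedo] and [nulɔʒet] the final segment of 'child' alternates: [d] ~ [t].
The stem 'water' ([lalimɔdo], [lalimɔd]) shows [d] unchanged in both environments, so [d] cannot be basic with [t] derived in isolation.
Therefore /t/ is basic and [d] is derived by intervocalic voicing (voiceless stops become voiced between vowels).
From [maŋɔvot] the stem 'root' is /maŋɔvot/; between vowels this yields [maŋɔvodo].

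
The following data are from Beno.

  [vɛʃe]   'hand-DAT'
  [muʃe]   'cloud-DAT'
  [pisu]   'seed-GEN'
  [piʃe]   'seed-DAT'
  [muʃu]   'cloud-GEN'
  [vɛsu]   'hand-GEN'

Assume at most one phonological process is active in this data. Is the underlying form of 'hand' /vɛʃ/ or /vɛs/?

In [vɛʃe] and [vɛsu] the final segment of 'hand' alternates: [ʃ] ~ [s].
But 'cloud' keeps [ʃ] in both environments ([muʃe], [muʃu]), so there is no rule changing /ʃ/ to [s] before the GEN suffix.
So /s/ is underlying, and a rule of palatalization before a front vowel — /s/ becomes palato-alveolar [ʃ] before a front vowel — gives [ʃ].

/vɛs/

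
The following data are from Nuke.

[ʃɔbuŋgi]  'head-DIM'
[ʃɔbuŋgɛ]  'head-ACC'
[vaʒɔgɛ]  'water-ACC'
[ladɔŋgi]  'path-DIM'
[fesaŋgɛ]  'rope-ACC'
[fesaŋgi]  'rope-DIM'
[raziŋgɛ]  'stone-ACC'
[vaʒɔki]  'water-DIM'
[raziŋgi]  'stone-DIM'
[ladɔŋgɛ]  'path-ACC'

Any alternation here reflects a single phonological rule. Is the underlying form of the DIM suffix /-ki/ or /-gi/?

/-ki/

The DIM suffix surfaces as [-gi] and [-ki], depending on the final segment of the stem.
The ACC suffix, which begins with [g], is invariant after every stem; so [g] is not altered by any rule here.
So the underlying form is /-ki/, and voiceless stops become voiced after a nasal.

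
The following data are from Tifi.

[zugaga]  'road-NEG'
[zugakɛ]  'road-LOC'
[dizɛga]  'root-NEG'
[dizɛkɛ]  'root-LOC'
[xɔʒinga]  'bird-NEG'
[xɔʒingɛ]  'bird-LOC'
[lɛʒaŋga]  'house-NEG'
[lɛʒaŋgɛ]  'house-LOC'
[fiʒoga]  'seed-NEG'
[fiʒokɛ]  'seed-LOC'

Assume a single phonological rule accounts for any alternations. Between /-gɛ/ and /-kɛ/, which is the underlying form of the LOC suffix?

The LOC suffix surfaces as [-gɛ] and [-kɛ], depending on the final segment of the stem.
By contrast the NEG suffix keeps its initial [g] throughout — that segment must be underlying.
So the underlying form is /-kɛ/, and voiceless stops become voiced after a nasal.

/-kɛ/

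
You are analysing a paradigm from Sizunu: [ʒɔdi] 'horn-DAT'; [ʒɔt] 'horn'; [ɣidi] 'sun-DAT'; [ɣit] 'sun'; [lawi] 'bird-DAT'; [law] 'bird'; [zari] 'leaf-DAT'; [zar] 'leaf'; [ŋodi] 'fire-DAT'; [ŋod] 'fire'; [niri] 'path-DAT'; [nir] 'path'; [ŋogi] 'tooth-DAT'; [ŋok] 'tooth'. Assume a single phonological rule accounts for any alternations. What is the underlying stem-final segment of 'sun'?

/t/

'sun' shows [d] ~ [t] at the end of the stem ([ɣidi] vs [ɣit]).
The stem 'fire' ([ŋodi], [ŋod]) shows [d] unchanged in both environments, so [d] cannot be basic with [t] derived in isolation.
Therefore /t/ is basic and [d] is derived by intervocalic voicing (voiceless stops become voiced between vowels).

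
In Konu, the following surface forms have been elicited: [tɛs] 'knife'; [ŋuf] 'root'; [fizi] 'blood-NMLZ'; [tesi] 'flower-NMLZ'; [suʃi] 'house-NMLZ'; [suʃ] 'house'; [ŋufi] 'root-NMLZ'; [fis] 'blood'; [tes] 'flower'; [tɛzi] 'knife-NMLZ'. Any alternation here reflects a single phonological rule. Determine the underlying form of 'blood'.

'blood' shows [z] ~ [s] at the end of the stem ([fizi] vs [fis]).
Compare 'flower', with invariant [s] in [tesi] and [tes]: an analysis with underlying /s/ and a rule producing [z] before the NMLZ suffix would wrongly predict alternation here too.
The alternation reflects word-final obstruent devoicing: voiced obstruents become voiceless word-finally. /z/ is underlying.

/fiz/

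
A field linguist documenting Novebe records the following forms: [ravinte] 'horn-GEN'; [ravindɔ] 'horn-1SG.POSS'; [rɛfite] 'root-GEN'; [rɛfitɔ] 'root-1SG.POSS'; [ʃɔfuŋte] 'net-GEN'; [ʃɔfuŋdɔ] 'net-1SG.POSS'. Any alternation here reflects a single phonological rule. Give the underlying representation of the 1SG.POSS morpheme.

The 1SG.POSS suffix surfaces as [-dɔ] and [-tɔ], depending on the final segment of the stem.
By contrast the GEN suffix keeps its initial [t] throughout — that segment must be underlying.
The 1SG.POSS suffix is therefore /-dɔ/ underlyingly, with post-vocalic devoicing: voiced stops become voiceless after a vowel.

/-dɔ/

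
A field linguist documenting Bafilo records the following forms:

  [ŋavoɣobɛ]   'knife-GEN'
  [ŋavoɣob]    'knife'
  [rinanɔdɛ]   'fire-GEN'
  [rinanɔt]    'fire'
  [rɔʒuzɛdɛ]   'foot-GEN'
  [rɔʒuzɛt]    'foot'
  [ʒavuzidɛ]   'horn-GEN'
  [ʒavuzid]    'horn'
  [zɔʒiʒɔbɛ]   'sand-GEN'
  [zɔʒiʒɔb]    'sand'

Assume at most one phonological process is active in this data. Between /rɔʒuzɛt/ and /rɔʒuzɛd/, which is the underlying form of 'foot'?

/rɔʒuzɛt/

The stem for 'foot' ends in [d] in [rɔʒuzɛdɛ] but [t] in [rɔʒuzɛt].
But 'horn' keeps [d] in both environments ([ʒavuzidɛ], [ʒavuzid]), so there is no rule changing /d/ to [t] in isolation.
The alternation reflects intervocalic voicing: voiceless stops become voiced between vowels. /t/ is underlying.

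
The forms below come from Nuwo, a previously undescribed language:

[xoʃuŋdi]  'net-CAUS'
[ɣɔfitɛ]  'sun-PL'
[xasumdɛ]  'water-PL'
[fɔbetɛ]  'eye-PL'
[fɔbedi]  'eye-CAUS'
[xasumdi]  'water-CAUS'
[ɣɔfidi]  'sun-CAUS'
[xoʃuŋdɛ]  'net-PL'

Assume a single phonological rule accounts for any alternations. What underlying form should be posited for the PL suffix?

/-tɛ/

The PL suffix surfaces as [-dɛ] and [-tɛ], depending on the final segment of the stem.
By contrast the CAUS suffix keeps its initial [d] throughout — that segment must be underlying.
So the underlying form is /-tɛ/, and voiceless stops become voiced after a nasal.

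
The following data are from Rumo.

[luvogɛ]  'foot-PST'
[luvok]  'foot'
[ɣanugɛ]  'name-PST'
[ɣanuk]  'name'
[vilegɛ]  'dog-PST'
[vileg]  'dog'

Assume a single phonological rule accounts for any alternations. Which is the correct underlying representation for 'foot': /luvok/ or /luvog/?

The root 'foot' surfaces as [luvogɛ] and [luvok], with a stem-final [g] ~ [k] alternation.
If /g/ were underlying and a rule turned it into [k] in isolation, 'dog' would also alternate; but it has [g] in both [vilegɛ] and [vileg].
Therefore /k/ is basic and [g] is derived by intervocalic voicing (voiceless stops become voiced between vowels).

/luvok/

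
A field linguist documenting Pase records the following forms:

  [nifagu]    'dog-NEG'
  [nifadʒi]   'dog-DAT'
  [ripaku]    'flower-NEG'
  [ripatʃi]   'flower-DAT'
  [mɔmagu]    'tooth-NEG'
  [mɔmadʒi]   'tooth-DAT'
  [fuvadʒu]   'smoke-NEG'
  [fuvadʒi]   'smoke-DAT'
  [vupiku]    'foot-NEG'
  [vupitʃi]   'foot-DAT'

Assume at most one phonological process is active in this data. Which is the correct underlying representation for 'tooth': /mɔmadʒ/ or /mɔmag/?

The stem for 'tooth' ends in [g] in [mɔmagu] but [dʒ] in [mɔmadʒi].
Compare 'smoke', with invariant [dʒ] in [fuvadʒu] and [fuvadʒi]: an analysis with underlying /dʒ/ and a rule producing [g] before the NEG suffix would wrongly predict alternation here too.
So /g/ is underlying, and a rule of palatalization before a front vowel — /k/ and /g/ become palato-alveolar [tʃ] and [dʒ] before a front vowel — gives [dʒ].

/mɔmag/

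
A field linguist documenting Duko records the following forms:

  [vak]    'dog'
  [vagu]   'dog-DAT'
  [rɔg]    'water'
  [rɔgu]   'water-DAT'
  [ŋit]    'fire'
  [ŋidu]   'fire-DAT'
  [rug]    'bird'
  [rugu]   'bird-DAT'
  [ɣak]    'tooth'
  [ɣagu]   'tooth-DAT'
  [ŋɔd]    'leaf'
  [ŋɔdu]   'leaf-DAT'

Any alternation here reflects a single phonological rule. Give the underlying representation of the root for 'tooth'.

/ɣak/

'tooth' shows [k] ~ [g] at the end of the stem ([ɣak] vs [ɣagu]).
But 'bird' keeps [g] in both environments ([rug], [rugu]), so there is no rule changing /g/ to [k] in isolation.
The underlying segment must be /k/; voiceless stops become voiced between vowels, yielding [g] there.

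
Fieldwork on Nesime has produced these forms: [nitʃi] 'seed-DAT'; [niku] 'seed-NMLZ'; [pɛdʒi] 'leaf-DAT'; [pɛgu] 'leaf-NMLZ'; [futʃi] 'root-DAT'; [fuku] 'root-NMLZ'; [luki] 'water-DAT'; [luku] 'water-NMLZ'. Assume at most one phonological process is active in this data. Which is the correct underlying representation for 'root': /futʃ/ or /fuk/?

/futʃ/

'root' shows [tʃ] ~ [k] at the end of the stem ([futʃi] vs [fuku]).
But 'water' keeps [k] in both environments ([luki], [luku]), so there is no rule changing /k/ to [tʃ] before the DAT suffix.
So /tʃ/ is underlying, and a rule of depalatalization — palato-alveolar /tʃ/ and /dʒ/ become [k] and [g] when no front vowel follows — gives [k].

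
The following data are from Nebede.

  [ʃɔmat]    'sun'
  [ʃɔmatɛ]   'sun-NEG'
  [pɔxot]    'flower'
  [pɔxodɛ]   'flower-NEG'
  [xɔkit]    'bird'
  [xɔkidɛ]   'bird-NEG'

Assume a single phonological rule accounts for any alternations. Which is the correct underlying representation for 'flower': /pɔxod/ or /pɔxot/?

The stem for 'flower' ends in [t] in [pɔxot] but [d] in [pɔxodɛ].
The stem 'sun' ([ʃɔmat], [ʃɔmatɛ]) shows [t] unchanged in both environments, so [t] cannot be basic with [d] derived before the NEG suffix.
So /d/ is underlying, and a rule of word-final obstruent devoicing — voiced obstruents become voiceless word-finally — gives [t].

/pɔxod/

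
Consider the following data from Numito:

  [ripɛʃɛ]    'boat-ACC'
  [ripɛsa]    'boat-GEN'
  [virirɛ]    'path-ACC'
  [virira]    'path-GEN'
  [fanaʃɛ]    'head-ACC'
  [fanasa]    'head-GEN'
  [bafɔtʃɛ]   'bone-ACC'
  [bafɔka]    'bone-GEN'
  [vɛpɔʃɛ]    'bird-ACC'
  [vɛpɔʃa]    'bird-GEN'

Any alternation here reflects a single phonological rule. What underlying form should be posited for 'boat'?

/ripɛs/

The root 'boat' surfaces as [ripɛʃɛ] and [ripɛsa], with a stem-final [ʃ] ~ [s] alternation.
Compare 'bird', with invariant [ʃ] in [vɛpɔʃɛ] and [vɛpɔʃa]: an analysis with underlying /ʃ/ and a rule producing [s] before the GEN suffix would wrongly predict alternation here too.
So /s/ is underlying, and a rule of palatalization before a front vowel — /k/ and /s/ become palato-alveolar [tʃ] and [ʃ] before a front vowel — gives [ʃ].
Hence 'boat' is /ripɛs/ underlyingly.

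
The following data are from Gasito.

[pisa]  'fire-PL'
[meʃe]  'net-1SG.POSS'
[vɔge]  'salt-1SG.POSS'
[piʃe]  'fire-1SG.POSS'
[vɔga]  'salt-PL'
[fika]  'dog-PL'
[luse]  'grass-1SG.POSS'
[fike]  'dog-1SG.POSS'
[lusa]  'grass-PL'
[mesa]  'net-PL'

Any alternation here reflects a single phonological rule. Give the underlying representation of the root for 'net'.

In [mesa] and [meʃe] the final segment of 'net' alternates: [s] ~ [ʃ].
Compare 'grass', with invariant [s] in [lusa] and [luse]: an analysis with underlying /s/ and a rule producing [ʃ] before the 1SG.POSS suffix would wrongly predict alternation here too.
The underlying segment must be /ʃ/; palato-alveolar /ʃ/ becomes [s] when no front vowel follows, yielding [s] there.
Hence 'net' is /meʃ/ underlyingly.

/meʃ/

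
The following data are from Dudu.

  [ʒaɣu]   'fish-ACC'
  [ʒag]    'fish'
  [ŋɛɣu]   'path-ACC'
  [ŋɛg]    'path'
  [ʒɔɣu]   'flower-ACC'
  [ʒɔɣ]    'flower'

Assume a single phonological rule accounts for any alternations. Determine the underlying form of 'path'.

/ŋɛg/

The stem for 'path' ends in [ɣ] in [ŋɛɣu] but [g] in [ŋɛg].
Compare 'flower', with invariant [ɣ] in [ʒɔɣu] and [ʒɔɣ]: an analysis with underlying /ɣ/ and a rule producing [g] in isolation would wrongly predict alternation here too.
So /g/ is underlying, and a rule of intervocalic spirantization — voiced stops become fricatives between vowels — gives [ɣ].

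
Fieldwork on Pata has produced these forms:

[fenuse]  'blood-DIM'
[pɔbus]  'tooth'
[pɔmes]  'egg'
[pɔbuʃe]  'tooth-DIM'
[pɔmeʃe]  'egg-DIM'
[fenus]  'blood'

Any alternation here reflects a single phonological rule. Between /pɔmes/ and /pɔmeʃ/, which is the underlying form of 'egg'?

In [pɔmeʃe] and [pɔmes] the final segment of 'egg' alternates: [ʃ] ~ [s].
The stem 'blood' ([fenuse], [fenus]) shows [s] unchanged in both environments, so [s] cannot be basic with [ʃ] derived before the DIM suffix.
So /ʃ/ is underlying, and a rule of depalatalization — palato-alveolar /ʃ/ becomes [s] when no front vowel follows — gives [s].

/pɔmeʃ/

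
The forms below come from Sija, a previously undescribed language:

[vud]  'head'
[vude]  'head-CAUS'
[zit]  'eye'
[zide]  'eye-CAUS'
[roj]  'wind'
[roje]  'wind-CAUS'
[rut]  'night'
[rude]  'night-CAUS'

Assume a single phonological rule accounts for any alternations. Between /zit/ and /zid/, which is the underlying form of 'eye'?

/zit/

'eye' shows [t] ~ [d] at the end of the stem ([zit] vs [zide]).
But 'head' keeps [d] in both environments ([vud], [vude]), so there is no rule changing /d/ to [t] in isolation.
The underlying segment must be /t/; voiceless stops become voiced between vowels, yielding [d] there.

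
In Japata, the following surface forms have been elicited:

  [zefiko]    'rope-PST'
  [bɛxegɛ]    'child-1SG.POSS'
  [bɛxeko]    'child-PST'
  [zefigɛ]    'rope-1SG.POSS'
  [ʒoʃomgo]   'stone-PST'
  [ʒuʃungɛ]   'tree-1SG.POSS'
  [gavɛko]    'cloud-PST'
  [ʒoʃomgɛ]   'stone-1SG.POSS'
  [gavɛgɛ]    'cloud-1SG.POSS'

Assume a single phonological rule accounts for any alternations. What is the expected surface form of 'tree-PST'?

The PST suffix surfaces as [-go] and [-ko], depending on the final segment of the stem.
By contrast the 1SG.POSS suffix keeps its initial [g] throughout — that segment must be underlying.
So the underlying form is /-ko/, and voiceless stops become voiced after a nasal.
After 'tree', which ends in a nasal, the suffix surfaces as [-go], giving [ʒuʃungo].

[ʒuʃungo]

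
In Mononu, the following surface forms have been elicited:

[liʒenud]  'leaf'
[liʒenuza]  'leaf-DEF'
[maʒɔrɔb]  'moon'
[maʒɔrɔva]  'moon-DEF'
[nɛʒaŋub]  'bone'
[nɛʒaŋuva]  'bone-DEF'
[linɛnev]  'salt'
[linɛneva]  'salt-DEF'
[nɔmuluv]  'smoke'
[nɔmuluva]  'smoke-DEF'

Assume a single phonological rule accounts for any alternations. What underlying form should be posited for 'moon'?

'moon' shows [b] ~ [v] at the end of the stem ([maʒɔrɔb] vs [maʒɔrɔva]).
Compare 'salt', with invariant [v] in [linɛnev] and [linɛneva]: an analysis with underlying /v/ and a rule producing [b] in isolation would wrongly predict alternation here too.
The alternation reflects intervocalic spirantization: voiced stops become fricatives between vowels. /b/ is underlying.

/maʒɔrɔb/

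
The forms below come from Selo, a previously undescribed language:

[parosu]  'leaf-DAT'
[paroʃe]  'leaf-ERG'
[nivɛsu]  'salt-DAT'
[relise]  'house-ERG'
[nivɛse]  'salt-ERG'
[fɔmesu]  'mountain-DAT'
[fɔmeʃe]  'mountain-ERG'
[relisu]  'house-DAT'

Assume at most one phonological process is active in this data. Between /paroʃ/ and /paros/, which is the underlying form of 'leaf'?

/paroʃ/

'leaf' shows [s] ~ [ʃ] at the end of the stem ([parosu] vs [paroʃe]).
The stem 'salt' ([nivɛsu], [nivɛse]) shows [s] unchanged in both environments, so [s] cannot be basic with [ʃ] derived before the ERG suffix.
The underlying segment must be /ʃ/; palato-alveolar /ʃ/ becomes [s] when no front vowel follows, yielding [s] there.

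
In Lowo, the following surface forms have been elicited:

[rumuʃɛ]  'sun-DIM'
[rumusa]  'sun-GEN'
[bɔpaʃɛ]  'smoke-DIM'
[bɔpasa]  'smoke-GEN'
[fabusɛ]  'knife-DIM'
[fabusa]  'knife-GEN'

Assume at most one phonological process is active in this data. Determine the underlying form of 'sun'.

'sun' shows [ʃ] ~ [s] at the end of the stem ([rumuʃɛ] vs [rumusa]).
If /s/ were underlying and a rule turned it into [ʃ] before the DIM suffix, 'knife' would also alternate; but it has [s] in both [fabusɛ] and [fabusa].
The underlying segment must be /ʃ/; palato-alveolar /ʃ/ becomes [s] when no front vowel follows, yielding [s] there.
Hence 'sun' is /rumuʃ/ underlyingly.

/rumuʃ/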